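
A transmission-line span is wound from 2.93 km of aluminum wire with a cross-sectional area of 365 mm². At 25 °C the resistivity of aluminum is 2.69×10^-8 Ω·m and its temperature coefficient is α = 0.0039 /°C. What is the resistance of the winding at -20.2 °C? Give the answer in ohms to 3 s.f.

A = 365 mm² = 3.650e-04 m²
R₍25°C₎ = ρL/A = (2.69×10^-8)(2930)/(3.650e-04) = 0.2159 Ω
R = R₀(1 + αΔT) = 0.2159(1 + 0.0039×-45.2) = 0.178 Ω

0.178 Ω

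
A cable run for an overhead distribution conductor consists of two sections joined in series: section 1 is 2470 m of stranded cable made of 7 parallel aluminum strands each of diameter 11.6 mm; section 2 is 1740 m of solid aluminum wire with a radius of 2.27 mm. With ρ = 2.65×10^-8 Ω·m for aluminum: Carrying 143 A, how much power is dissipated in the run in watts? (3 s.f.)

Section 1: A_strand = π(5.8000e-03)² = 1.057e-04 m²; R₁ = ρL/(N·A_s) = (2.65×10^-8)(2470)/(7×1.057e-04) = 0.08848 Ω
Section 2: A = πr² = π(2.2700e-03 m)² = 1.619e-05 m²
R₂ = (2.65×10^-8)(1740)/(1.619e-05) = 2.848 Ω
R = R₁ + R₂ = 2.937 Ω
P = I²R = (143)² × 2.937 = 60100 W

60100 W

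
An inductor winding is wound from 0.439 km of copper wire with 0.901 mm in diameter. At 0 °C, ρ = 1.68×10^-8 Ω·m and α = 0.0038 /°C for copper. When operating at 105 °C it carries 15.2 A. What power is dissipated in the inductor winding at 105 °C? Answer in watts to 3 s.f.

A = π(d/2)² = π(4.5050e-04 m)² = 6.376e-07 m²
R₍0₎ = ρL/A = (1.68×10^-8)(439)/(6.376e-07) = 11.57 Ω
R₍105₎ = R₍0₎(1 + αΔT) = 11.57 × (1 + 0.0038×105) = 16.18 Ω
P = I²R = (15.2)² × 16.18 = 3740 W

3740 W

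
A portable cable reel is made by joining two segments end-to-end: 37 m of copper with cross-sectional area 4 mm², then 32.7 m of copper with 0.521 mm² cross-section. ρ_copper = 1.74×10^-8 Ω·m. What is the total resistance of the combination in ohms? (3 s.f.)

1.25 Ω

Segment 1: A = 4 mm² = 4.000e-06 m²
R₁ = ρL/A = (1.74×10^-8)(37)/(4.000e-06) = 0.161 Ω
Segment 2: A = 0.521 mm² = 5.210e-07 m²
R₂ = (1.74×10^-8)(32.7)/(5.210e-07) = 1.092 Ω
R = R₁ + R₂ = 1.25 Ω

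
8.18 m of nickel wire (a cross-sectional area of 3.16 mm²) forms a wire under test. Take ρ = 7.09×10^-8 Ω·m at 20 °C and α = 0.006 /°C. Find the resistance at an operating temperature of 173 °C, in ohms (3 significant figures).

A = 3.16 mm² = 3.160e-06 m²
R₍20°C₎ = ρL/A = (7.09×10^-8)(8.18)/(3.160e-06) = 0.1835 Ω
R = R₀(1 + αΔT) = 0.1835(1 + 0.006×153) = 0.352 Ω

0.352 Ω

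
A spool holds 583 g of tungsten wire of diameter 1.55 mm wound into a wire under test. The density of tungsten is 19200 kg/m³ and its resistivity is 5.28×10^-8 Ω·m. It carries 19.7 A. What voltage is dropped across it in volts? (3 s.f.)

8.87 V

A = π(d/2)² = π(7.7500e-04 m)² = 1.8869e-06 m²
L = m/(density·A) = 0.583/(19200×1.8869e-06) = 16.09 m
R = ρL/A = (5.28×10^-8)(16.09)/(1.8869e-06) = 0.4503 Ω
V = IR = 19.7 × 0.4503 = 8.87 V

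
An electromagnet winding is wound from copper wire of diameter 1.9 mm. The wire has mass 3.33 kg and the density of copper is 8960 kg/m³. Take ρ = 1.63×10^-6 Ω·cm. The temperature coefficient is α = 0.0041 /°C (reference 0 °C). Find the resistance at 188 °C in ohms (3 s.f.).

1.33 Ω

ρ = 1.63×10^-6 Ω·cm = 1.63×10^-8 Ω·m
A = π(d/2)² = π(9.5000e-04 m)² = 2.8353e-06 m²
L = m/(density·A) = 3.33/(8960×2.8353e-06) = 131.1 m
R = ρL/A = (1.63×10^-8)(131.1)/(2.8353e-06) = 0.7536 Ω
R(188 °C) = 0.7536 × (1 + 0.0041×188) = 1.33 Ω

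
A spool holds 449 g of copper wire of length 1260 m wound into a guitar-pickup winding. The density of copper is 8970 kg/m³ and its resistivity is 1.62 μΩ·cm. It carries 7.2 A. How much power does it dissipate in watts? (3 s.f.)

26600 W

ρ = 1.62 μΩ·cm = 1.62×10^-8 Ω·m
A = m/(density·L) = 0.449/(8970×1260) = 3.9727e-08 m²
R = ρL/A = (1.62×10^-8)(1260)/(3.9727e-08) = 513.8 Ω
P = I²R = (7.2)² × 513.8 = 26600 W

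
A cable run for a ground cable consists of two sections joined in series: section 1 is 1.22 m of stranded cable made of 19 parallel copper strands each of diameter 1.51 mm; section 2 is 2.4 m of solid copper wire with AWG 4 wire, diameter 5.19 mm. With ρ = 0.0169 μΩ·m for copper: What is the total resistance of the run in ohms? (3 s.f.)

ρ = 0.0169 μΩ·m = 1.69×10^-8 Ω·m
Section 1: A_strand = π(7.5500e-04)² = 1.791e-06 m²; R₁ = ρL/(N·A_s) = (1.69×10^-8)(1.22)/(19×1.791e-06) = 6.060×10^-4 Ω
Section 2: A = π(5.19/2 mm)² = π(2.5950e-03 m)² = 2.116e-05 m²
R₂ = (1.69×10^-8)(2.4)/(2.116e-05) = 0.001917 Ω
R = R₁ + R₂ = 0.00252 Ω

0.00252 Ω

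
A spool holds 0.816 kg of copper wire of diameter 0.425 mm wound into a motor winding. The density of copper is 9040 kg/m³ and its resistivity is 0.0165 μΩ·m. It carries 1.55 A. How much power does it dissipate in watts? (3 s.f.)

178 W

ρ = 0.0165 μΩ·m = 1.65×10^-8 Ω·m
A = π(d/2)² = π(2.1250e-04 m)² = 1.4186e-07 m²
L = m/(density·A) = 0.816/(9040×1.4186e-07) = 636.3 m
R = ρL/A = (1.65×10^-8)(636.3)/(1.4186e-07) = 74.01 Ω
P = I²R = (1.55)² × 74.01 = 178 W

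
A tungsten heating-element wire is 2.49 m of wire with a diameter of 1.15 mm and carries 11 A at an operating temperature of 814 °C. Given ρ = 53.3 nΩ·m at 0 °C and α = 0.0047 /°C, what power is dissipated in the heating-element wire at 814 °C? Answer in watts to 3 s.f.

74.6 W

ρ = 53.3 nΩ·m = 5.33×10^-8 Ω·m
A = π(d/2)² = π(5.7500e-04 m)² = 1.039e-06 m²
R₍0₎ = ρL/A = (5.33×10^-8)(2.49)/(1.039e-06) = 0.1278 Ω
R₍814₎ = R₍0₎(1 + αΔT) = 0.1278 × (1 + 0.0047×814) = 0.6166 Ω
P = I²R = (11)² × 0.6166 = 74.6 W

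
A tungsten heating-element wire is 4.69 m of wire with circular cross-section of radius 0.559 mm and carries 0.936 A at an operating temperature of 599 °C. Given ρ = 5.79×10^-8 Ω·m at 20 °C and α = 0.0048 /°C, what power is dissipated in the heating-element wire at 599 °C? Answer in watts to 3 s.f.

0.916 W

A = πr² = π(5.5900e-04 m)² = 9.817e-07 m²
R₍20₎ = ρL/A = (5.79×10^-8)(4.69)/(9.817e-07) = 0.2766 Ω
R₍599₎ = R₍20₎(1 + αΔT) = 0.2766 × (1 + 0.0048×579) = 1.045 Ω
P = I²R = (0.936)² × 1.045 = 0.916 W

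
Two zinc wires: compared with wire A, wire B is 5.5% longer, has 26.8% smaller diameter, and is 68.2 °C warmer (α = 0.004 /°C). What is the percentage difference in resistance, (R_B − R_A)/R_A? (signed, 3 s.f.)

151%

R ∝ ρL/d² with ρ ∝ (1+αΔT), so R_B/R_A = (1 + 5.5/100) × (1 − 26.8/100)⁻² × (1 + 0.004×68.2)
= 1.055 × 1.866 × 1.273 = 2.506
(R_B − R_A)/R_A = 2.506 − 1 = 151%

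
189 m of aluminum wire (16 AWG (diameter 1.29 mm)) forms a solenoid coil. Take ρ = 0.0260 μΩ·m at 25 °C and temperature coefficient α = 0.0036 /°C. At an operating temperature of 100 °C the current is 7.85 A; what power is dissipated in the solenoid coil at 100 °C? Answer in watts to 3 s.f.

ρ = 0.0260 μΩ·m = 2.60×10^-8 Ω·m
A = π(1.29/2 mm)² = π(6.4500e-04 m)² = 1.307e-06 m²
R₍25₎ = ρL/A = (2.60×10^-8)(189)/(1.307e-06) = 3.76 Ω
R₍100₎ = R₍25₎(1 + αΔT) = 3.76 × (1 + 0.0036×75) = 4.775 Ω
P = I²R = (7.85)² × 4.775 = 294 W

294 W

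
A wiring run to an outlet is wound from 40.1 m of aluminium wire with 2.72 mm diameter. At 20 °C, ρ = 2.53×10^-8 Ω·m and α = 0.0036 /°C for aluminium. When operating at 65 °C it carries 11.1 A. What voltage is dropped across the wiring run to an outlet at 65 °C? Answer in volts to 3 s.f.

2.25 V

A = π(d/2)² = π(1.3600e-03 m)² = 5.811e-06 m²
R₍20₎ = ρL/A = (2.53×10^-8)(40.1)/(5.811e-06) = 0.1746 Ω
R₍65₎ = R₍20₎(1 + αΔT) = 0.1746 × (1 + 0.0036×45) = 0.2029 Ω
V = IR = 11.1 × 0.2029 = 2.25 V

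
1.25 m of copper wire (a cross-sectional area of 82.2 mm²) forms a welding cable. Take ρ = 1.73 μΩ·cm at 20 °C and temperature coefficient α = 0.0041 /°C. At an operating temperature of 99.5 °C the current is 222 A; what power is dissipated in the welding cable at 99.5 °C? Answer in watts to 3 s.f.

17.2 W

ρ = 1.73 μΩ·cm = 1.73×10^-8 Ω·m
A = 82.2 mm² = 8.220e-05 m²
R₍20₎ = ρL/A = (1.73×10^-8)(1.25)/(8.220e-05) = 2.631×10^-4 Ω
R₍99.5₎ = R₍20₎(1 + αΔT) = 2.631×10^-4 × (1 + 0.0041×79.5) = 3.488×10^-4 Ω
P = I²R = (222)² × 3.488×10^-4 = 17.2 W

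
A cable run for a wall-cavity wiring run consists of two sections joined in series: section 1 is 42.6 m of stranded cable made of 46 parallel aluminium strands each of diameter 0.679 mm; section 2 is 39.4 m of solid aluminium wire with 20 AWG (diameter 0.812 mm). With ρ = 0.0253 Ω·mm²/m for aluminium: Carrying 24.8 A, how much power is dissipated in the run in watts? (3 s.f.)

ρ = 0.0253 Ω·mm²/m = 2.53×10^-8 Ω·m
Section 1: A_strand = π(3.3950e-04)² = 3.621e-07 m²; R₁ = ρL/(N·A_s) = (2.53×10^-8)(42.6)/(46×3.621e-07) = 0.06471 Ω
Section 2: A = π(0.812/2 mm)² = π(4.0600e-04 m)² = 5.178e-07 m²
R₂ = (2.53×10^-8)(39.4)/(5.178e-07) = 1.925 Ω
R = R₁ + R₂ = 1.99 Ω
P = I²R = (24.8)² × 1.99 = 1220 W

1220 W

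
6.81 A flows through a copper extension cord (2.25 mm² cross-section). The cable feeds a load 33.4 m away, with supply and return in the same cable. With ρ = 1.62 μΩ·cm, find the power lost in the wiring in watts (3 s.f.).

ρ = 1.62 μΩ·cm = 1.62×10^-8 Ω·m
A = 2.25 mm² = 2.250e-06 m²
Total conductor length (both ways) L = 2 × 33.4 = 66.8 m
R = ρL/A = (1.62×10^-8)(66.8)/(2.250e-06) = 0.481 Ω
P = I²R = (6.81)² × 0.481 = 22.3 W

22.3 W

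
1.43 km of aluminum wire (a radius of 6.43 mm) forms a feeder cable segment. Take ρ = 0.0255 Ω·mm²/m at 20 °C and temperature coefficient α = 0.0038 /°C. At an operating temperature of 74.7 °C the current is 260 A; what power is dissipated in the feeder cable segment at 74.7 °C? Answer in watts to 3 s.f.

ρ = 0.0255 Ω·mm²/m = 2.55×10^-8 Ω·m
A = πr² = π(6.4300e-03 m)² = 1.299e-04 m²
R₍20₎ = ρL/A = (2.55×10^-8)(1430)/(1.299e-04) = 0.2807 Ω
R₍74.7₎ = R₍20₎(1 + αΔT) = 0.2807 × (1 + 0.0038×54.7) = 0.3391 Ω
P = I²R = (260)² × 0.3391 = 22900 W

22900 W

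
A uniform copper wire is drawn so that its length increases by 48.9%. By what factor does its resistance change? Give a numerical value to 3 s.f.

k = 1 + 48.9/100 = 1.489; volume constant ⇒ A' = A/k, so R' = k²R.
Factor = 2.22

2.22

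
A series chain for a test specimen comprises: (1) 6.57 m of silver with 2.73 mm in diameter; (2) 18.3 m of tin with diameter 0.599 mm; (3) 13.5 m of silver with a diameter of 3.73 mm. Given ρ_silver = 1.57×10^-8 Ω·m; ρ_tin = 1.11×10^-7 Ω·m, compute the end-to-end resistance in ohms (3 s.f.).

Seg 1: A = π(d/2)² = π(1.3650e-03 m)² = 5.853e-06 m²
R_1 = (1.57×10^-8)(6.57)/(5.853e-06) = 0.01762 Ω
Seg 2: A = π(d/2)² = π(2.9950e-04 m)² = 2.818e-07 m²
R_2 = (1.11×10^-7)(18.3)/(2.818e-07) = 7.208 Ω
Seg 3: A = π(d/2)² = π(1.8650e-03 m)² = 1.093e-05 m²
R_3 = (1.57×10^-8)(13.5)/(1.093e-05) = 0.0194 Ω
R_total = R_1 + R_2 + R_3 = 7.25 Ω

7.25 Ω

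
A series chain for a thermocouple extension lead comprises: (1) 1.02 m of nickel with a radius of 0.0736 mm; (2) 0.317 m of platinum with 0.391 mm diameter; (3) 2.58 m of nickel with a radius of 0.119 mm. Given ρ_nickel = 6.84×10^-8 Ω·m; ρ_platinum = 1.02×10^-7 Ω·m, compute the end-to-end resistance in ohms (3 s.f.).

Seg 1: A = πr² = π(7.3600e-05 m)² = 1.702e-08 m²
R_1 = (6.84×10^-8)(1.02)/(1.702e-08) = 4.1 Ω
Seg 2: A = π(d/2)² = π(1.9550e-04 m)² = 1.201e-07 m²
R_2 = (1.02×10^-7)(0.317)/(1.201e-07) = 0.2693 Ω
Seg 3: A = πr² = π(1.1900e-04 m)² = 4.449e-08 m²
R_3 = (6.84×10^-8)(2.58)/(4.449e-08) = 3.967 Ω
R_total = R_1 + R_2 + R_3 = 8.34 Ω

8.34 Ω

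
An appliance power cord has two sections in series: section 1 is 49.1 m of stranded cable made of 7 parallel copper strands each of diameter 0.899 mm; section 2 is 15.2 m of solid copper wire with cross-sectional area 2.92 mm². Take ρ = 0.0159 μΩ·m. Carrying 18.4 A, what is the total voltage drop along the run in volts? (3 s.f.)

4.76 V

ρ = 0.0159 μΩ·m = 1.59×10^-8 Ω·m
Section 1: A_strand = π(4.4950e-04)² = 6.348e-07 m²; R₁ = ρL/(N·A_s) = (1.59×10^-8)(49.1)/(7×6.348e-07) = 0.1757 Ω
Section 2: A = 2.92 mm² = 2.920e-06 m²
R₂ = (1.59×10^-8)(15.2)/(2.920e-06) = 0.08277 Ω
R = R₁ + R₂ = 0.2585 Ω
V = IR = 18.4 × 0.2585 = 4.76 V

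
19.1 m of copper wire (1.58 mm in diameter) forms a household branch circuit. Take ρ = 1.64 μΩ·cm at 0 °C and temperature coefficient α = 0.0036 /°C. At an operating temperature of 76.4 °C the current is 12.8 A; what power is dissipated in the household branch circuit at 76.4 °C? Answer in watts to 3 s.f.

33.4 W

ρ = 1.64 μΩ·cm = 1.64×10^-8 Ω·m
A = π(d/2)² = π(7.9000e-04 m)² = 1.961e-06 m²
R₍0₎ = ρL/A = (1.64×10^-8)(19.1)/(1.961e-06) = 0.1598 Ω
R₍76.4₎ = R₍0₎(1 + αΔT) = 0.1598 × (1 + 0.0036×76.4) = 0.2037 Ω
P = I²R = (12.8)² × 0.2037 = 33.4 W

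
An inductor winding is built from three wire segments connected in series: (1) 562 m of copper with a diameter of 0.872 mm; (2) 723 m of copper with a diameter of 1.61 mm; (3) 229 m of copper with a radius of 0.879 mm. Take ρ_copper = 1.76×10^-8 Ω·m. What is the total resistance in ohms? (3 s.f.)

24.5 Ω

Seg 1: A = π(d/2)² = π(4.3600e-04 m)² = 5.972e-07 m²
R_1 = (1.76×10^-8)(562)/(5.972e-07) = 16.56 Ω
Seg 2: A = π(d/2)² = π(8.0500e-04 m)² = 2.036e-06 m²
R_2 = (1.76×10^-8)(723)/(2.036e-06) = 6.25 Ω
Seg 3: A = πr² = π(8.7900e-04 m)² = 2.427e-06 m²
R_3 = (1.76×10^-8)(229)/(2.427e-06) = 1.66 Ω
R_total = R_1 + R_2 + R_3 = 24.5 Ω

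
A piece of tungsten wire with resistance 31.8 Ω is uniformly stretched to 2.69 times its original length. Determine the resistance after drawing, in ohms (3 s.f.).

230 Ω

Volume constant ⇒ A' = A/k with k = 2.69. R' = ρ(kL)/(A/k) = k²R.
R' = 7.236 × 31.8 = 230 Ω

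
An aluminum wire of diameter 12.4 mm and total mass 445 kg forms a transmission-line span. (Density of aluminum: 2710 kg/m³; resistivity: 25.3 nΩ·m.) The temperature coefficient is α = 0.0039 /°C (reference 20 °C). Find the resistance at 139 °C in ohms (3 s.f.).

ρ = 25.3 nΩ·m = 2.53×10^-8 Ω·m
A = π(d/2)² = π(6.2000e-03 m)² = 1.2076e-04 m²
L = m/(density·A) = 445/(2710×1.2076e-04) = 1360 m
R = ρL/A = (2.53×10^-8)(1360)/(1.2076e-04) = 0.2849 Ω
R(139 °C) = 0.2849 × (1 + 0.0039×119) = 0.417 Ω

0.417 Ω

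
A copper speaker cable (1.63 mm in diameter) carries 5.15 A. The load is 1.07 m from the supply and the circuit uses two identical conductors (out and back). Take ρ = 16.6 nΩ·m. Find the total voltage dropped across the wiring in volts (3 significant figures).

ρ = 16.6 nΩ·m = 1.66×10^-8 Ω·m
A = π(d/2)² = π(8.1500e-04 m)² = 2.087e-06 m²
Total conductor length (both ways) L = 2 × 1.07 = 2.14 m
R = ρL/A = (1.66×10^-8)(2.14)/(2.087e-06) = 0.01702 Ω
V = IR = 5.15 × 0.01702 = 0.0877 V

0.0877 V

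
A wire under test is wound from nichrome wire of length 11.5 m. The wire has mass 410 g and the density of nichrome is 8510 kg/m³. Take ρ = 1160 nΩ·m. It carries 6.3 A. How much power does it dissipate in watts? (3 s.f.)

ρ = 1160 nΩ·m = 1.16×10^-6 Ω·m
A = m/(density·L) = 0.41/(8510×11.5) = 4.1894e-06 m²
R = ρL/A = (1.16×10^-6)(11.5)/(4.1894e-06) = 3.184 Ω
P = I²R = (6.3)² × 3.184 = 126 W

126 W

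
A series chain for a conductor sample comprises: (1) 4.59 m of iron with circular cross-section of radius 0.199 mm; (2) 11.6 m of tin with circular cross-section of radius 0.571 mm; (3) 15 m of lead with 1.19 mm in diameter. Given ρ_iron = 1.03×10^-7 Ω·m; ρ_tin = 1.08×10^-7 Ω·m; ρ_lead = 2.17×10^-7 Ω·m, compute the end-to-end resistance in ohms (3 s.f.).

Seg 1: A = πr² = π(1.9900e-04 m)² = 1.244e-07 m²
R_1 = (1.03×10^-7)(4.59)/(1.244e-07) = 3.8 Ω
Seg 2: A = πr² = π(5.7100e-04 m)² = 1.024e-06 m²
R_2 = (1.08×10^-7)(11.6)/(1.024e-06) = 1.223 Ω
Seg 3: A = π(d/2)² = π(5.9500e-04 m)² = 1.112e-06 m²
R_3 = (2.17×10^-7)(15)/(1.112e-06) = 2.927 Ω
R_total = R_1 + R_2 + R_3 = 7.95 Ω

7.95 Ω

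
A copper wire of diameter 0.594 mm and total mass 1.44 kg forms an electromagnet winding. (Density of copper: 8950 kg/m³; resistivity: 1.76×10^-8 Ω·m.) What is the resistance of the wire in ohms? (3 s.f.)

36.9 Ω

A = π(d/2)² = π(2.9700e-04 m)² = 2.7712e-07 m²
L = m/(density·A) = 1.44/(8950×2.7712e-07) = 580.6 m
R = ρL/A = (1.76×10^-8)(580.6)/(2.7712e-07) = 36.9 Ω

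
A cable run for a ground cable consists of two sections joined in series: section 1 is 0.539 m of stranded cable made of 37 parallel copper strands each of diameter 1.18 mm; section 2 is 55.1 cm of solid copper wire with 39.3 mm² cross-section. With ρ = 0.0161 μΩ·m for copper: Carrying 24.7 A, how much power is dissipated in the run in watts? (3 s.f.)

ρ = 0.0161 μΩ·m = 1.61×10^-8 Ω·m
Section 1: A_strand = π(5.9000e-04)² = 1.094e-06 m²; R₁ = ρL/(N·A_s) = (1.61×10^-8)(0.539)/(37×1.094e-06) = 2.145×10^-4 Ω
Section 2: A = 39.3 mm² = 3.930e-05 m²
R₂ = (1.61×10^-8)(0.551)/(3.930e-05) = 2.257×10^-4 Ω
R = R₁ + R₂ = 4.402×10^-4 Ω
P = I²R = (24.7)² × 4.402×10^-4 = 0.269 W

0.269 W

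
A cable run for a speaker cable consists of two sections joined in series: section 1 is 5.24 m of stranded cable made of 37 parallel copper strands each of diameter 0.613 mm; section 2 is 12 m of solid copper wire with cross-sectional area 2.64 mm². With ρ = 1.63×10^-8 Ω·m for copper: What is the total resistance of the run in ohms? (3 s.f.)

Section 1: A_strand = π(3.0650e-04)² = 2.951e-07 m²; R₁ = ρL/(N·A_s) = (1.63×10^-8)(5.24)/(37×2.951e-07) = 0.007822 Ω
Section 2: A = 2.64 mm² = 2.640e-06 m²
R₂ = (1.63×10^-8)(12)/(2.640e-06) = 0.07409 Ω
R = R₁ + R₂ = 0.0819 Ω

0.0819 Ω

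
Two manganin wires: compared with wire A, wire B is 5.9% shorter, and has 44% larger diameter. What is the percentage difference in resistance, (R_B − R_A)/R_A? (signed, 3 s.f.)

R ∝ L/d², so R_B/R_A = (1 − 5.9/100) × (1 + 44/100)⁻²
= 0.941 × 0.4823 = 0.4538
(R_B − R_A)/R_A = 0.4538 − 1 = -54.6%

-54.6%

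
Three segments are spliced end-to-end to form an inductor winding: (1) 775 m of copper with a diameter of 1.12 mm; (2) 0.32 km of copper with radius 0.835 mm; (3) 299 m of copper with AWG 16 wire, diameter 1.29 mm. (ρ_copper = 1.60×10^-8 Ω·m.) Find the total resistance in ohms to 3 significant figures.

18.6 Ω

Seg 1: A = π(d/2)² = π(5.6000e-04 m)² = 9.852e-07 m²
R_1 = (1.60×10^-8)(775)/(9.852e-07) = 12.59 Ω
Seg 2: A = πr² = π(8.3500e-04 m)² = 2.190e-06 m²
R_2 = (1.60×10^-8)(320)/(2.190e-06) = 2.337 Ω
Seg 3: A = π(1.29/2 mm)² = π(6.4500e-04 m)² = 1.307e-06 m²
R_3 = (1.60×10^-8)(299)/(1.307e-06) = 3.66 Ω
R_total = R_1 + R_2 + R_3 = 18.6 Ω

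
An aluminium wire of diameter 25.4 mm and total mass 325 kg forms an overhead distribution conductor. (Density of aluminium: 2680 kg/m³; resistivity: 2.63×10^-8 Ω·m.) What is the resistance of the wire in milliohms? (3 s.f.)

A = π(d/2)² = π(1.2700e-02 m)² = 5.0671e-04 m²
L = m/(density·A) = 325/(2680×5.0671e-04) = 239.3 m
R = ρL/A = (2.63×10^-8)(239.3)/(5.0671e-04) = 12.4 mΩ

12.4 mΩ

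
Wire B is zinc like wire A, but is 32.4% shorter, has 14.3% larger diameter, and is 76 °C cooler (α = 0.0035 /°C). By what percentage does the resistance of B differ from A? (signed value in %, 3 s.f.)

-62.0%

R ∝ ρL/d² with ρ ∝ (1+αΔT), so R_B/R_A = (1 − 32.4/100) × (1 + 14.3/100)⁻² × (1 − 0.0035×76)
= 0.676 × 0.7654 × 0.734 = 0.3798
(R_B − R_A)/R_A = 0.3798 − 1 = -62.0%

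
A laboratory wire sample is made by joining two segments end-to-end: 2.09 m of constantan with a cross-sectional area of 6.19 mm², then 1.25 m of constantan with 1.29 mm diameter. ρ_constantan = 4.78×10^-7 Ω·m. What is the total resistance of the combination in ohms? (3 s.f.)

0.619 Ω

Segment 1: A = 6.19 mm² = 6.190e-06 m²
R₁ = ρL/A = (4.78×10^-7)(2.09)/(6.190e-06) = 0.1614 Ω
Segment 2: A = π(d/2)² = π(6.4500e-04 m)² = 1.307e-06 m²
R₂ = (4.78×10^-7)(1.25)/(1.307e-06) = 0.4572 Ω
R = R₁ + R₂ = 0.619 Ω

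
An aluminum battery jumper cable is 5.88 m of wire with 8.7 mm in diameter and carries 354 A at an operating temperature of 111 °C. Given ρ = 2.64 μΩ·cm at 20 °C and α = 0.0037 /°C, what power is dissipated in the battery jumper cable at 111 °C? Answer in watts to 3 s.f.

ρ = 2.64 μΩ·cm = 2.64×10^-8 Ω·m
A = π(d/2)² = π(4.3500e-03 m)² = 5.945e-05 m²
R₍20₎ = ρL/A = (2.64×10^-8)(5.88)/(5.945e-05) = 0.002611 Ω
R₍111₎ = R₍20₎(1 + αΔT) = 0.002611 × (1 + 0.0037×91) = 0.00349 Ω
P = I²R = (354)² × 0.00349 = 437 W

437 W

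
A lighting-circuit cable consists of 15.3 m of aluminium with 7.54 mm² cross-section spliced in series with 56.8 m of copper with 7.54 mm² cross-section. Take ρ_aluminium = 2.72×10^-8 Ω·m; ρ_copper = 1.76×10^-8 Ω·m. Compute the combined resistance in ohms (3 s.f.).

Segment 1: A = 7.54 mm² = 7.540e-06 m²
R₁ = ρL/A = (2.72×10^-8)(15.3)/(7.540e-06) = 0.05519 Ω
R₂ = (1.76×10^-8)(56.8)/(7.540e-06) = 0.1326 Ω
R = R₁ + R₂ = 0.188 Ω

0.188 Ω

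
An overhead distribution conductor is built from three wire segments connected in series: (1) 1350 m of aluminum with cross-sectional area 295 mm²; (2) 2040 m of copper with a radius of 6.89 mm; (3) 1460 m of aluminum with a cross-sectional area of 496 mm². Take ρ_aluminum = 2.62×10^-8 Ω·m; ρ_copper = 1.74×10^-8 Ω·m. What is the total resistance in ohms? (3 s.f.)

Seg 1: A = 295 mm² = 2.950e-04 m²
R_1 = (2.62×10^-8)(1350)/(2.950e-04) = 0.1199 Ω
Seg 2: A = πr² = π(6.8900e-03 m)² = 1.491e-04 m²
R_2 = (1.74×10^-8)(2040)/(1.491e-04) = 0.238 Ω
Seg 3: A = 496 mm² = 4.960e-04 m²
R_3 = (2.62×10^-8)(1460)/(4.960e-04) = 0.07712 Ω
R_total = R_1 + R_2 + R_3 = 0.435 Ω

0.435 Ω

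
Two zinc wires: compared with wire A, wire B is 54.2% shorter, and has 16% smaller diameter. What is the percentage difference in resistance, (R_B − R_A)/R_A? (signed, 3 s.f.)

R ∝ L/d², so R_B/R_A = (1 − 54.2/100) × (1 − 16/100)⁻²
= 0.458 × 1.417 = 0.6491
(R_B − R_A)/R_A = 0.6491 − 1 = -35.1%

-35.1%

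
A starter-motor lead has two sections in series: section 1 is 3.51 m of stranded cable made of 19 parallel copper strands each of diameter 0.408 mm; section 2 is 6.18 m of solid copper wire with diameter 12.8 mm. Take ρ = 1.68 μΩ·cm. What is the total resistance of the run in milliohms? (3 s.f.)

ρ = 1.68 μΩ·cm = 1.68×10^-8 Ω·m
Section 1: A_strand = π(2.0400e-04)² = 1.307e-07 m²; R₁ = ρL/(N·A_s) = (1.68×10^-8)(3.51)/(19×1.307e-07) = 0.02374 Ω
Section 2: A = π(d/2)² = π(6.4000e-03 m)² = 1.287e-04 m²
R₂ = (1.68×10^-8)(6.18)/(1.287e-04) = 8.068×10^-4 Ω
R = R₁ + R₂ = 24.5 mΩ

24.5 mΩ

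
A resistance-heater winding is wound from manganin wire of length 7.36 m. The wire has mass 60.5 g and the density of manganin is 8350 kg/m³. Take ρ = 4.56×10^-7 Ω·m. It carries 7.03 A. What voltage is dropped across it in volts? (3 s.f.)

A = m/(density·L) = 0.0605/(8350×7.36) = 9.8444e-07 m²
R = ρL/A = (4.56×10^-7)(7.36)/(9.8444e-07) = 3.409 Ω
V = IR = 7.03 × 3.409 = 24.0 V

24.0 V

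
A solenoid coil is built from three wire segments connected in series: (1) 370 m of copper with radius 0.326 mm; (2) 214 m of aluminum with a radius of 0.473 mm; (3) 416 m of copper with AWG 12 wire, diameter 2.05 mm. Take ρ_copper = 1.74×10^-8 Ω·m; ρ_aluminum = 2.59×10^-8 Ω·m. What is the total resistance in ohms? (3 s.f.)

29.4 Ω

Seg 1: A = πr² = π(3.2600e-04 m)² = 3.339e-07 m²
R_1 = (1.74×10^-8)(370)/(3.339e-07) = 19.28 Ω
Seg 2: A = πr² = π(4.7300e-04 m)² = 7.029e-07 m²
R_2 = (2.59×10^-8)(214)/(7.029e-07) = 7.886 Ω
Seg 3: A = π(2.05/2 mm)² = π(1.0250e-03 m)² = 3.301e-06 m²
R_3 = (1.74×10^-8)(416)/(3.301e-06) = 2.193 Ω
R_total = R_1 + R_2 + R_3 = 29.4 Ω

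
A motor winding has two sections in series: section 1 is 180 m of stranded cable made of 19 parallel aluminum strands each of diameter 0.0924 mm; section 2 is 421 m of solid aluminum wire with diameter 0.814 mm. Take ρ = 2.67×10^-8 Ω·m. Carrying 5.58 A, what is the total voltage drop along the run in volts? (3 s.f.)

331 V

Section 1: A_strand = π(4.6200e-05)² = 6.706e-09 m²; R₁ = ρL/(N·A_s) = (2.67×10^-8)(180)/(19×6.706e-09) = 37.72 Ω
Section 2: A = π(d/2)² = π(4.0700e-04 m)² = 5.204e-07 m²
R₂ = (2.67×10^-8)(421)/(5.204e-07) = 21.6 Ω
R = R₁ + R₂ = 59.32 Ω
V = IR = 5.58 × 59.32 = 331 V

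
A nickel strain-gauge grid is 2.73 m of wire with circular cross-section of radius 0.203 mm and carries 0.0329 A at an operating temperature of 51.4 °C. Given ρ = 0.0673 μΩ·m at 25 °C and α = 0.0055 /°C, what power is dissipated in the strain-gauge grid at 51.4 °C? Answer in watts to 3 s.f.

0.00176 W

ρ = 0.0673 μΩ·m = 6.73×10^-8 Ω·m
A = πr² = π(2.0300e-04 m)² = 1.295e-07 m²
R₍25₎ = ρL/A = (6.73×10^-8)(2.73)/(1.295e-07) = 1.419 Ω
R₍51.4₎ = R₍25₎(1 + αΔT) = 1.419 × (1 + 0.0055×26.4) = 1.625 Ω
P = I²R = (0.0329)² × 1.625 = 0.00176 W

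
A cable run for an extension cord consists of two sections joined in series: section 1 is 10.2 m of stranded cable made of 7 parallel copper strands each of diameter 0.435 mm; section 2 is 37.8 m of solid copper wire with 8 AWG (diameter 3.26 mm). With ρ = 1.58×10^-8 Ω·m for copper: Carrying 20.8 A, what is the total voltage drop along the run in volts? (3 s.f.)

4.71 V

Section 1: A_strand = π(2.1750e-04)² = 1.486e-07 m²; R₁ = ρL/(N·A_s) = (1.58×10^-8)(10.2)/(7×1.486e-07) = 0.1549 Ω
Section 2: A = π(3.26/2 mm)² = π(1.6300e-03 m)² = 8.347e-06 m²
R₂ = (1.58×10^-8)(37.8)/(8.347e-06) = 0.07155 Ω
R = R₁ + R₂ = 0.2265 Ω
V = IR = 20.8 × 0.2265 = 4.71 V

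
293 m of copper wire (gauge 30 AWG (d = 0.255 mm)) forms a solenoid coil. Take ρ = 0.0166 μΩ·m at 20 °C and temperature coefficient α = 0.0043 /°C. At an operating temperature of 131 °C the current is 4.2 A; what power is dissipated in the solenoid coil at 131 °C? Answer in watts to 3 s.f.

2480 W

ρ = 0.0166 μΩ·m = 1.66×10^-8 Ω·m
A = π(0.255/2 mm)² = π(1.2750e-04 m)² = 5.107e-08 m²
R₍20₎ = ρL/A = (1.66×10^-8)(293)/(5.107e-08) = 95.24 Ω
R₍131₎ = R₍20₎(1 + αΔT) = 95.24 × (1 + 0.0043×111) = 140.7 Ω
P = I²R = (4.2)² × 140.7 = 2480 W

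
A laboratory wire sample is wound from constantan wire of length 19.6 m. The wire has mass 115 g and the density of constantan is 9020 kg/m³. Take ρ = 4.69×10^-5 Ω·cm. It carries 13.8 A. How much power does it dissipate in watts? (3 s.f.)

2690 W

ρ = 4.69×10^-5 Ω·cm = 4.69×10^-7 Ω·m
A = m/(density·L) = 0.115/(9020×19.6) = 6.5048e-07 m²
R = ρL/A = (4.69×10^-7)(19.6)/(6.5048e-07) = 14.13 Ω
P = I²R = (13.8)² × 14.13 = 2690 W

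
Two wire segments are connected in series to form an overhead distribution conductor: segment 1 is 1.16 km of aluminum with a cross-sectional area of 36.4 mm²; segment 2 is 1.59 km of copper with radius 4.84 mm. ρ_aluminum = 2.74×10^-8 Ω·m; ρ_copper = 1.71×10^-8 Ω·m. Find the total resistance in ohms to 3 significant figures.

Segment 1: A = 36.4 mm² = 3.640e-05 m²
R₁ = ρL/A = (2.74×10^-8)(1160)/(3.640e-05) = 0.8732 Ω
Segment 2: A = πr² = π(4.8400e-03 m)² = 7.359e-05 m²
R₂ = (1.71×10^-8)(1590)/(7.359e-05) = 0.3694 Ω
R = R₁ + R₂ = 1.24 Ω

1.24 Ω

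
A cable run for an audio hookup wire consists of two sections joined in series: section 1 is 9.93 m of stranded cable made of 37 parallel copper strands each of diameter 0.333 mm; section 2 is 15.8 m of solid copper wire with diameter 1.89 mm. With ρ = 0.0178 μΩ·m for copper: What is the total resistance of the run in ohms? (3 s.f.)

ρ = 0.0178 μΩ·m = 1.78×10^-8 Ω·m
Section 1: A_strand = π(1.6650e-04)² = 8.709e-08 m²; R₁ = ρL/(N·A_s) = (1.78×10^-8)(9.93)/(37×8.709e-08) = 0.05485 Ω
Section 2: A = π(d/2)² = π(9.4500e-04 m)² = 2.806e-06 m²
R₂ = (1.78×10^-8)(15.8)/(2.806e-06) = 0.1002 Ω
R = R₁ + R₂ = 0.155 Ω

0.155 Ω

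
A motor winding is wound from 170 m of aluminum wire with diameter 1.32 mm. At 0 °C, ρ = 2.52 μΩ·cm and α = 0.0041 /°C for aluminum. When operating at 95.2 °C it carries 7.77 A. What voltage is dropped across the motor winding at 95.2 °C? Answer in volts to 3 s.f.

ρ = 2.52 μΩ·cm = 2.52×10^-8 Ω·m
A = π(d/2)² = π(6.6000e-04 m)² = 1.368e-06 m²
R₍0₎ = ρL/A = (2.52×10^-8)(170)/(1.368e-06) = 3.13 Ω
R₍95.2₎ = R₍0₎(1 + αΔT) = 3.13 × (1 + 0.0041×95.2) = 4.352 Ω
V = IR = 7.77 × 4.352 = 33.8 V

33.8 V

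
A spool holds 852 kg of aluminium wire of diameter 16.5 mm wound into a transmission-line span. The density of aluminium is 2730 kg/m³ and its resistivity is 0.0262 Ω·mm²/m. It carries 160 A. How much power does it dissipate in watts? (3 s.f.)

ρ = 0.0262 Ω·mm²/m = 2.62×10^-8 Ω·m
A = π(d/2)² = π(8.2500e-03 m)² = 2.1382e-04 m²
L = m/(density·A) = 852/(2730×2.1382e-04) = 1460 m
R = ρL/A = (2.62×10^-8)(1460)/(2.1382e-04) = 0.1788 Ω
P = I²R = (160)² × 0.1788 = 4580 W

4580 W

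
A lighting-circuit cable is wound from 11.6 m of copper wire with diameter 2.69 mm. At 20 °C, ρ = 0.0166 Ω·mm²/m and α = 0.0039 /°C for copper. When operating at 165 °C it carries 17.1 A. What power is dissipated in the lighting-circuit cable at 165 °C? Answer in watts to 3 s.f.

15.5 W

ρ = 0.0166 Ω·mm²/m = 1.66×10^-8 Ω·m
A = π(d/2)² = π(1.3450e-03 m)² = 5.683e-06 m²
R₍20₎ = ρL/A = (1.66×10^-8)(11.6)/(5.683e-06) = 0.03388 Ω
R₍165₎ = R₍20₎(1 + αΔT) = 0.03388 × (1 + 0.0039×145) = 0.05304 Ω
P = I²R = (17.1)² × 0.05304 = 15.5 W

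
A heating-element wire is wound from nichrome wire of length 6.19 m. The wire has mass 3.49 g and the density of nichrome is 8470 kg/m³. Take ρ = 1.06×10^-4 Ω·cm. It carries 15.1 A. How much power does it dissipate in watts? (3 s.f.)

22500 W

ρ = 1.06×10^-4 Ω·cm = 1.06×10^-6 Ω·m
A = m/(density·L) = 0.00349/(8470×6.19) = 6.6566e-08 m²
R = ρL/A = (1.06×10^-6)(6.19)/(6.6566e-08) = 98.57 Ω
P = I²R = (15.1)² × 98.57 = 22500 W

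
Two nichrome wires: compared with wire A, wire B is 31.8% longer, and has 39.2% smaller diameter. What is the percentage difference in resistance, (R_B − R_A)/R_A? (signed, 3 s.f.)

257%

R ∝ L/d², so R_B/R_A = (1 + 31.8/100) × (1 − 39.2/100)⁻²
= 1.318 × 2.705 = 3.565
(R_B − R_A)/R_A = 3.565 − 1 = 257%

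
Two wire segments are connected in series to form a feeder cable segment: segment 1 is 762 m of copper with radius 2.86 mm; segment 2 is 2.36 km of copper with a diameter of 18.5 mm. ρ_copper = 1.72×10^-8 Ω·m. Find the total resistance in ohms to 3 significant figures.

0.661 Ω

Segment 1: A = πr² = π(2.8600e-03 m)² = 2.570e-05 m²
R₁ = ρL/A = (1.72×10^-8)(762)/(2.570e-05) = 0.51 Ω
Segment 2: A = π(d/2)² = π(9.2500e-03 m)² = 2.688e-04 m²
R₂ = (1.72×10^-8)(2360)/(2.688e-04) = 0.151 Ω
R = R₁ + R₂ = 0.661 Ω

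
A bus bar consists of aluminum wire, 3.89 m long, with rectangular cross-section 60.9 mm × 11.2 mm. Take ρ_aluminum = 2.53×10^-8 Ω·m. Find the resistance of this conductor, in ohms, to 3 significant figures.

A = 60.9 × 11.2 mm² = 682 mm² = 6.821e-04 m²
R = ρL/A = (2.53×10^-8)(3.89 m)/(6.821e-04 m²) = 1.44×10^-4 Ω

1.44×10^-4 Ω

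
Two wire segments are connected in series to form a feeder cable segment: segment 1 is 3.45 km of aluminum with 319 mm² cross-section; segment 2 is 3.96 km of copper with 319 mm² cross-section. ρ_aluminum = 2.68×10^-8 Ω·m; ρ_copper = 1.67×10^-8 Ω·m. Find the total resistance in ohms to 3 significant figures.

Segment 1: A = 319 mm² = 3.190e-04 m²
R₁ = ρL/A = (2.68×10^-8)(3450)/(3.190e-04) = 0.2898 Ω
R₂ = (1.67×10^-8)(3960)/(3.190e-04) = 0.2073 Ω
R = R₁ + R₂ = 0.497 Ω

0.497 Ω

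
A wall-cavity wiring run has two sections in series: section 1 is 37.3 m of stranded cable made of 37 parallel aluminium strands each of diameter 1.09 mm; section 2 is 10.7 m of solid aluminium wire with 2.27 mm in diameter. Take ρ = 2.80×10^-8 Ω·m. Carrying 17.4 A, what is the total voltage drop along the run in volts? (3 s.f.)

Section 1: A_strand = π(5.4500e-04)² = 9.331e-07 m²; R₁ = ρL/(N·A_s) = (2.80×10^-8)(37.3)/(37×9.331e-07) = 0.03025 Ω
Section 2: A = π(d/2)² = π(1.1350e-03 m)² = 4.047e-06 m²
R₂ = (2.80×10^-8)(10.7)/(4.047e-06) = 0.07403 Ω
R = R₁ + R₂ = 0.1043 Ω
V = IR = 17.4 × 0.1043 = 1.81 V

1.81 V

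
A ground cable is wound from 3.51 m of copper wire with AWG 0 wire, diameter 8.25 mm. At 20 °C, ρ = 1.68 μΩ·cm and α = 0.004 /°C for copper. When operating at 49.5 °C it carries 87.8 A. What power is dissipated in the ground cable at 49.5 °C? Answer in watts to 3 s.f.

9.51 W

ρ = 1.68 μΩ·cm = 1.68×10^-8 Ω·m
A = π(8.25/2 mm)² = π(4.1250e-03 m)² = 5.346e-05 m²
R₍20₎ = ρL/A = (1.68×10^-8)(3.51)/(5.346e-05) = 0.001103 Ω
R₍49.5₎ = R₍20₎(1 + αΔT) = 0.001103 × (1 + 0.004×29.5) = 0.001233 Ω
P = I²R = (87.8)² × 0.001233 = 9.51 W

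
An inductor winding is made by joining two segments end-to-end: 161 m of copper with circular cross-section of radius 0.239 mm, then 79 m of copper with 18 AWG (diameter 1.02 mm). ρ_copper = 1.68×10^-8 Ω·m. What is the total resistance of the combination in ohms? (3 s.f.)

16.7 Ω

Segment 1: A = πr² = π(2.3900e-04 m)² = 1.795e-07 m²
R₁ = ρL/A = (1.68×10^-8)(161)/(1.795e-07) = 15.07 Ω
Segment 2: A = π(1.02/2 mm)² = π(5.1000e-04 m)² = 8.171e-07 m²
R₂ = (1.68×10^-8)(79)/(8.171e-07) = 1.624 Ω
R = R₁ + R₂ = 16.7 Ω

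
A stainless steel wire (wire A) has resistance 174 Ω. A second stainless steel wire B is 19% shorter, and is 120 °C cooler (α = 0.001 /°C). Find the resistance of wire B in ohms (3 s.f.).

124 Ω

R ∝ ρL/d² with ρ ∝ (1+αΔT), so R_B/R_A = (1 − 19/100) × (1 − 0.001×120)
= 0.81 × 0.88 = 0.7128
R_B = 0.7128 × 174 = 124 Ω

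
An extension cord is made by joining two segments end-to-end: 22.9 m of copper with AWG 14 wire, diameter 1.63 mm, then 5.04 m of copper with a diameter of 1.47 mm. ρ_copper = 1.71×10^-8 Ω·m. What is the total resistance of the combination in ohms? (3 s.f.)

Segment 1: A = π(1.63/2 mm)² = π(8.1500e-04 m)² = 2.087e-06 m²
R₁ = ρL/A = (1.71×10^-8)(22.9)/(2.087e-06) = 0.1877 Ω
Segment 2: A = π(d/2)² = π(7.3500e-04 m)² = 1.697e-06 m²
R₂ = (1.71×10^-8)(5.04)/(1.697e-06) = 0.05078 Ω
R = R₁ + R₂ = 0.238 Ω

0.238 Ω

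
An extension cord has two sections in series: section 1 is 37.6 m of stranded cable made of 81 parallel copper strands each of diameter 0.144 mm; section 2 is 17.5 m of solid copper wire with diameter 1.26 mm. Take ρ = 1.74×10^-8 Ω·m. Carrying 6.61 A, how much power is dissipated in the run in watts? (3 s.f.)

32.3 W

Section 1: A_strand = π(7.2000e-05)² = 1.629e-08 m²; R₁ = ρL/(N·A_s) = (1.74×10^-8)(37.6)/(81×1.629e-08) = 0.4959 Ω
Section 2: A = π(d/2)² = π(6.3000e-04 m)² = 1.247e-06 m²
R₂ = (1.74×10^-8)(17.5)/(1.247e-06) = 0.2442 Ω
R = R₁ + R₂ = 0.7402 Ω
P = I²R = (6.61)² × 0.7402 = 32.3 W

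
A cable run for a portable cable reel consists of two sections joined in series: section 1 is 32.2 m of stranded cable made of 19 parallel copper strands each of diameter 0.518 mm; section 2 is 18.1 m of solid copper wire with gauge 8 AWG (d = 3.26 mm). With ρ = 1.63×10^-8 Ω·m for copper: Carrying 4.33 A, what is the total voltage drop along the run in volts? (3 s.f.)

0.721 V

Section 1: A_strand = π(2.5900e-04)² = 2.107e-07 m²; R₁ = ρL/(N·A_s) = (1.63×10^-8)(32.2)/(19×2.107e-07) = 0.1311 Ω
Section 2: A = π(3.26/2 mm)² = π(1.6300e-03 m)² = 8.347e-06 m²
R₂ = (1.63×10^-8)(18.1)/(8.347e-06) = 0.03535 Ω
R = R₁ + R₂ = 0.1664 Ω
V = IR = 4.33 × 0.1664 = 0.721 V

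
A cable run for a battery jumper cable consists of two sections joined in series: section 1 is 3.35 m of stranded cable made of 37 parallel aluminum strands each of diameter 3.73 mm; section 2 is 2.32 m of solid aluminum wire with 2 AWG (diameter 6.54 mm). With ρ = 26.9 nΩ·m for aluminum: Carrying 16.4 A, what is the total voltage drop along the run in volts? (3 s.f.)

0.0341 V

ρ = 26.9 nΩ·m = 2.69×10^-8 Ω·m
Section 1: A_strand = π(1.8650e-03)² = 1.093e-05 m²; R₁ = ρL/(N·A_s) = (2.69×10^-8)(3.35)/(37×1.093e-05) = 2.229×10^-4 Ω
Section 2: A = π(6.54/2 mm)² = π(3.2700e-03 m)² = 3.359e-05 m²
R₂ = (2.69×10^-8)(2.32)/(3.359e-05) = 0.001858 Ω
R = R₁ + R₂ = 0.002081 Ω
V = IR = 16.4 × 0.002081 = 0.0341 V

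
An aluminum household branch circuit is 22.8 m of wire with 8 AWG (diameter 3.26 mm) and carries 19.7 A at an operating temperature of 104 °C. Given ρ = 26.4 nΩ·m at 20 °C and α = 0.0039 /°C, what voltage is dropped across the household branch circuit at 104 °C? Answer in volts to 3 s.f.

ρ = 26.4 nΩ·m = 2.64×10^-8 Ω·m
A = π(3.26/2 mm)² = π(1.6300e-03 m)² = 8.347e-06 m²
R₍20₎ = ρL/A = (2.64×10^-8)(22.8)/(8.347e-06) = 0.07211 Ω
R₍104₎ = R₍20₎(1 + αΔT) = 0.07211 × (1 + 0.0039×84) = 0.09574 Ω
V = IR = 19.7 × 0.09574 = 1.89 V

1.89 V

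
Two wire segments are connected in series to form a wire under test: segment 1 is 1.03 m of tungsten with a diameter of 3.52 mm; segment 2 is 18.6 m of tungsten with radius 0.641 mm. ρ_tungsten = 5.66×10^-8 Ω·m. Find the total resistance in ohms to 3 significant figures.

Segment 1: A = π(d/2)² = π(1.7600e-03 m)² = 9.731e-06 m²
R₁ = ρL/A = (5.66×10^-8)(1.03)/(9.731e-06) = 0.005991 Ω
Segment 2: A = πr² = π(6.4100e-04 m)² = 1.291e-06 m²
R₂ = (5.66×10^-8)(18.6)/(1.291e-06) = 0.8156 Ω
R = R₁ + R₂ = 0.822 Ω

0.822 Ω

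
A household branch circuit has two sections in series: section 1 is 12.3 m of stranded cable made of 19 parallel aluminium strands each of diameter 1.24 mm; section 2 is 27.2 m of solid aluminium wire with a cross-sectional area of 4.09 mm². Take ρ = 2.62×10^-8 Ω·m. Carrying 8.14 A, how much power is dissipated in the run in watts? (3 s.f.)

12.5 W

Section 1: A_strand = π(6.2000e-04)² = 1.208e-06 m²; R₁ = ρL/(N·A_s) = (2.62×10^-8)(12.3)/(19×1.208e-06) = 0.01404 Ω
Section 2: A = 4.09 mm² = 4.090e-06 m²
R₂ = (2.62×10^-8)(27.2)/(4.090e-06) = 0.1742 Ω
R = R₁ + R₂ = 0.1883 Ω
P = I²R = (8.14)² × 0.1883 = 12.5 W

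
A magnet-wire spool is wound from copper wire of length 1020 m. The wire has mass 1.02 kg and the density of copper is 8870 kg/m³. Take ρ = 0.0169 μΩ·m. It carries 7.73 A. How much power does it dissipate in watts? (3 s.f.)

9140 W

ρ = 0.0169 μΩ·m = 1.69×10^-8 Ω·m
A = m/(density·L) = 1.02/(8870×1020) = 1.1274e-07 m²
R = ρL/A = (1.69×10^-8)(1020)/(1.1274e-07) = 152.9 Ω
P = I²R = (7.73)² × 152.9 = 9140 W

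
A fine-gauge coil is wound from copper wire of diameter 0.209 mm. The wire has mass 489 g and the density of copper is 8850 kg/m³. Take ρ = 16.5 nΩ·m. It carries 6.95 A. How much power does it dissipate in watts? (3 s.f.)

37400 W

ρ = 16.5 nΩ·m = 1.65×10^-8 Ω·m
A = π(d/2)² = π(1.0450e-04 m)² = 3.4307e-08 m²
L = m/(density·A) = 0.489/(8850×3.4307e-08) = 1611 m
R = ρL/A = (1.65×10^-8)(1611)/(3.4307e-08) = 774.6 Ω
P = I²R = (6.95)² × 774.6 = 37400 W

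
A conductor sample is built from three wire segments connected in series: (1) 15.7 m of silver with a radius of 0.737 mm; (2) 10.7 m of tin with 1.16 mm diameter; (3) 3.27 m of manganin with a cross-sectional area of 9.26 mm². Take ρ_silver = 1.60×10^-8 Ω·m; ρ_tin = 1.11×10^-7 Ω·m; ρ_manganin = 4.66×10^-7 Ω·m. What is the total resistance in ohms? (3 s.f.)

1.44 Ω

Seg 1: A = πr² = π(7.3700e-04 m)² = 1.706e-06 m²
R_1 = (1.60×10^-8)(15.7)/(1.706e-06) = 0.1472 Ω
Seg 2: A = π(d/2)² = π(5.8000e-04 m)² = 1.057e-06 m²
R_2 = (1.11×10^-7)(10.7)/(1.057e-06) = 1.124 Ω
Seg 3: A = 9.26 mm² = 9.260e-06 m²
R_3 = (4.66×10^-7)(3.27)/(9.260e-06) = 0.1646 Ω
R_total = R_1 + R_2 + R_3 = 1.44 Ω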